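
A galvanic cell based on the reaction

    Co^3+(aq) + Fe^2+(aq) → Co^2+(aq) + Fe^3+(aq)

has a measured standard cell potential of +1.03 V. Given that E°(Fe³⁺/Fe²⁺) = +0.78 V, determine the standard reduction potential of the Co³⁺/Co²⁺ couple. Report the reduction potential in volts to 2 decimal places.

In the reaction as written the Co³⁺/Co²⁺ couple is reduced (cathode) and Fe³⁺/Fe²⁺ is oxidized (anode), so E°cell = E°(Co³⁺/Co²⁺) − E°(Fe³⁺/Fe²⁺).
E°(Co³⁺/Co²⁺) = E°cell + E°(anode) = +1.03 + (+0.78) = +1.81 V.

+1.81 V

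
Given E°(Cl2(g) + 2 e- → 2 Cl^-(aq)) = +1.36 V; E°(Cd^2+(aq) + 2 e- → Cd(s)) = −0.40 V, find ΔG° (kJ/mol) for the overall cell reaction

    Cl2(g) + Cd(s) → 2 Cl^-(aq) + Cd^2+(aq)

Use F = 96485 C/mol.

−340 kJ/mol

In the reaction as written Cl2(g) is reduced, so the Cl₂/Cl⁻ couple is the cathode and Cd²⁺/Cd is the anode.
E°cell = +1.36 − (−0.40) = +1.76 V; balancing electrons gives n = 2.
ΔG° = −nFE°cell = −(2)(96485)(+1.76) J/mol = −340 kJ/mol.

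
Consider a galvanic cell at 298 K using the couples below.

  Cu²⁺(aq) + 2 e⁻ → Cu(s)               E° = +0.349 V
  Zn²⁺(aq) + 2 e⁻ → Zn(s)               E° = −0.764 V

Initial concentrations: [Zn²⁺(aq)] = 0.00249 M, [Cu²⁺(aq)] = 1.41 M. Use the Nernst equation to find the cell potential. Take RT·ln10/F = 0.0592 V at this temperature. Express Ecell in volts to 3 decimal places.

+1.194 V

Cu²⁺/Cu is reduced (cathode, E° = +0.349 V) and Zn²⁺/Zn is oxidized (anode).
The standard potential is +0.349 − (−0.764) = +1.113 V and the balanced reaction transfers n = 2 electrons.
Balancing gives Cu²⁺(aq) + Zn(s) → Cu(s) + Zn²⁺(aq); hence Q = [Zn²⁺(aq)] / [Cu²⁺(aq)] = 0.00177 (log Q = −2.753).
Applying E = E° − (RT ln10/nF)·log Q gives +1.113 − (0.0592/2)(−2.753) = +1.194 V.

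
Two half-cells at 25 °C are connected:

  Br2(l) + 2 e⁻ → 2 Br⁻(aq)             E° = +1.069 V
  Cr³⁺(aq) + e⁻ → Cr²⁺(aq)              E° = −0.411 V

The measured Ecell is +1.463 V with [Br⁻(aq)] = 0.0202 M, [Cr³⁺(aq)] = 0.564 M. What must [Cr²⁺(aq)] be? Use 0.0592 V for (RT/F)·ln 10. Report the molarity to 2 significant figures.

Br₂/Br⁻ is the cathode (higher E°); E°cell = +1.069 − (−0.411) = +1.480 V with n = 2.
Rearranging E = E° − (0.0592/n)·log Q gives log Q = 2(+1.480 − (+1.463))/0.0592 = 0.574.
For Br2(l) + 2 Cr²⁺(aq) → 2 Br⁻(aq) + 2 Cr³⁺(aq), the reaction quotient is Q = ([Br⁻(aq)]^2·[Cr³⁺(aq)]^2) / [Cr²⁺(aq)]^2.
Substituting the known concentrations and solving, log [Cr²⁺(aq)] = −2.230 and [Cr²⁺(aq)] = 0.0059 M.

0.0059 M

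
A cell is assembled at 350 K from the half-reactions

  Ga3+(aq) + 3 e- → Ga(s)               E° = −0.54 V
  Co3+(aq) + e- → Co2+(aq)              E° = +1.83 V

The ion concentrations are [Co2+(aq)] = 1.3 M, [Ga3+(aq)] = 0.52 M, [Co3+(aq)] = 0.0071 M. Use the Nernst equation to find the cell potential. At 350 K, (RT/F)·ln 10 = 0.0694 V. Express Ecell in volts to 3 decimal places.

Since E°(Co³⁺/Co²⁺) > E°(Ga³⁺/Ga), Co³⁺/Co²⁺ serves as the cathode.
E°cell = E°cat − E°an = +1.83 − (−0.54) = +2.37 V; n = 3.
For the overall reaction 3 Co3+(aq) + Ga(s) → 3 Co2+(aq) + Ga3+(aq), Q = ([Co2+(aq)]^3·[Ga3+(aq)]) / [Co3+(aq)]^3 = 3.19×10^6, giving log Q = 6.504.
By the Nernst equation, E = +2.37 − (0.0694/3)·(6.504) = +2.220 V.

+2.220 V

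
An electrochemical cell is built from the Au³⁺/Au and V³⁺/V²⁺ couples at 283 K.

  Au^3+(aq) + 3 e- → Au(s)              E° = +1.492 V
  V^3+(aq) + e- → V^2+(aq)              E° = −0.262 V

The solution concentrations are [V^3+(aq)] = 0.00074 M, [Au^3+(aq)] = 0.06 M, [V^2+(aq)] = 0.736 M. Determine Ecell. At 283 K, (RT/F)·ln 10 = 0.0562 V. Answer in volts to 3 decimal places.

Since E°(Au³⁺/Au) > E°(V³⁺/V²⁺), Au³⁺/Au serves as the cathode.
E°cell = E°cat − E°an = +1.492 − (−0.262) = +1.754 V; n = 3.
The balanced reaction is Au^3+(aq) + 3 V^2+(aq) → Au(s) + 3 V^3+(aq), so Q = [V^3+(aq)]^3 / ([Au^3+(aq)]·[V^2+(aq)]^3) = 1.69×10^−8 and log Q = −7.771.
E = E° − (0.0562/n)·log Q = +1.754 − (0.0562/3)(−7.771) = +1.900 V.

+1.900 V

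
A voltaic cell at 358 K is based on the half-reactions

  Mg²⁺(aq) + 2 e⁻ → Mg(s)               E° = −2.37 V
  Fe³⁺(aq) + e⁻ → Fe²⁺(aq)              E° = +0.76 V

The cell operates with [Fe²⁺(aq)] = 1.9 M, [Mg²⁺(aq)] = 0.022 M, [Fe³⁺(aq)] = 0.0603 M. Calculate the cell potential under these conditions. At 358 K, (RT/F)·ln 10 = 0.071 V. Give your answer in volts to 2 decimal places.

+3.08 V

The Fe³⁺/Fe²⁺ couple has the more positive E°, so it is the cathode; Mg²⁺/Mg is the anode.
The standard potential is +0.76 − (−2.37) = +3.13 V and the balanced reaction transfers n = 2 electrons.
Balancing gives 2 Fe³⁺(aq) + Mg(s) → 2 Fe²⁺(aq) + Mg²⁺(aq); hence Q = ([Fe²⁺(aq)]^2·[Mg²⁺(aq)]) / [Fe³⁺(aq)]^2 = 21.8 (log Q = 1.339).
E = E° − (0.071/n)·log Q = +3.13 − (0.071/2)(1.339) = +3.08 V.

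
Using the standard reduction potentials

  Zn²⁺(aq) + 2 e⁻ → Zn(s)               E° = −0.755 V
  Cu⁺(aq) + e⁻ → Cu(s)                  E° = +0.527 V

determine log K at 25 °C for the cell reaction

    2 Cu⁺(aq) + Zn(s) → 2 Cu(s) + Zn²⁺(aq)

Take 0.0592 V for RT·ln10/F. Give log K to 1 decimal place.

The Cu⁺/Cu couple is reduced (cathode); E°cell = +0.527 − (−0.755) = +1.282 V with n = 2.
At equilibrium E = 0, so log K = nE°cell / 0.0592 = (2)(+1.282) / 0.0592 = 43.3.

log K = 43.3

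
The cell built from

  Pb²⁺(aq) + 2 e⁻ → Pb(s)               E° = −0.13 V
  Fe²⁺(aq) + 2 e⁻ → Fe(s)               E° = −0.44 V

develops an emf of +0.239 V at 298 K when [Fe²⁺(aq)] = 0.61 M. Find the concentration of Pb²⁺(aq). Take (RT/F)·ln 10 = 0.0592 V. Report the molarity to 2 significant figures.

0.0024 M

With Pb²⁺/Pb at the cathode and Fe²⁺/Fe at the anode, E°cell = −0.13 − (−0.44) = +0.31 V (n = 2).
Rearranging E = E° − (0.0592/n)·log Q gives log Q = 2(+0.31 − (+0.239))/0.0592 = 2.399.
Balancing electrons gives Pb²⁺(aq) + Fe(s) → Pb(s) + Fe²⁺(aq); thus Q = [Fe²⁺(aq)] / [Pb²⁺(aq)].
Substituting the known concentrations and solving, log [Pb²⁺(aq)] = −2.614 and [Pb²⁺(aq)] = 0.0024 M.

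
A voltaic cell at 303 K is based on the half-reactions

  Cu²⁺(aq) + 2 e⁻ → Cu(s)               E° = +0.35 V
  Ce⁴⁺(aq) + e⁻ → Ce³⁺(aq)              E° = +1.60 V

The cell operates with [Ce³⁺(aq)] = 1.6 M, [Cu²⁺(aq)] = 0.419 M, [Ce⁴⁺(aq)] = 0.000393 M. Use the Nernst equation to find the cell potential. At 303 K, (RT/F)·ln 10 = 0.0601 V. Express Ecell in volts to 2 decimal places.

Since E°(Ce⁴⁺/Ce³⁺) > E°(Cu²⁺/Cu), Ce⁴⁺/Ce³⁺ serves as the cathode.
The standard potential is +1.60 − (+0.35) = +1.25 V and the balanced reaction transfers n = 2 electrons.
The balanced reaction is 2 Ce⁴⁺(aq) + Cu(s) → 2 Ce³⁺(aq) + Cu²⁺(aq), so Q = ([Ce³⁺(aq)]^2·[Cu²⁺(aq)]) / [Ce⁴⁺(aq)]^2 = 6.94×10^6 and log Q = 6.842.
E = E° − (0.0601/n)·log Q = +1.25 − (0.0601/2)(6.842) = +1.04 V.

+1.04 V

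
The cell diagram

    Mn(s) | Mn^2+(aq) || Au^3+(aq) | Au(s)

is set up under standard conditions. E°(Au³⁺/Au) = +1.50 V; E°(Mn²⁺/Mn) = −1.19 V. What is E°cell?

+2.69 V

By convention the left-hand electrode in cell notation is the anode (oxidation) and the right-hand electrode is the cathode (reduction).
E°cell = E°(right) − E°(left) = +1.50 − (−1.19) = +2.69 V.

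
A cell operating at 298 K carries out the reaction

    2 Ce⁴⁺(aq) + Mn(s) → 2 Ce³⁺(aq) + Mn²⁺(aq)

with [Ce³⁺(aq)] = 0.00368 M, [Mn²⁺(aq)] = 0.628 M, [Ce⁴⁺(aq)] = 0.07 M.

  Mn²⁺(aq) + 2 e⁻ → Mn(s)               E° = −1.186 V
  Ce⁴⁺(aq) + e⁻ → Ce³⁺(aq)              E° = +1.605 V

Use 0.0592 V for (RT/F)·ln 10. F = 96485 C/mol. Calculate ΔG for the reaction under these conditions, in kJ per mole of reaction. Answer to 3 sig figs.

−554 kJ/mol

With Ce⁴⁺/Ce³⁺ reduced at the cathode, E°cell = +1.605 − (−1.186) = +2.791 V and n = 2.
Here Q = ([Ce³⁺(aq)]^2·[Mn²⁺(aq)]) / [Ce⁴⁺(aq)]^2 = 0.00174 (log Q = −2.761), giving E = +2.791 − (0.0592/2)·(−2.761) = +2.8727 V.
Finally ΔG = −nFE = −(2)(96485 C/mol)(+2.8727 V) = −554 kJ/mol.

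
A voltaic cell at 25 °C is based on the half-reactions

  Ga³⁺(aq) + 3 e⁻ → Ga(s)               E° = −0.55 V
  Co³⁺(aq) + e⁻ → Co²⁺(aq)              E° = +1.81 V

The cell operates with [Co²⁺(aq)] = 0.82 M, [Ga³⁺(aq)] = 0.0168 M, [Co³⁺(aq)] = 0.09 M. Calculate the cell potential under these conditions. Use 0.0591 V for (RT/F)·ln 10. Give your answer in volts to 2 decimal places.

The Co³⁺/Co²⁺ couple has the more positive E°, so it is the cathode; Ga³⁺/Ga is the anode.
E°cell = E°cat − E°an = +1.81 − (−0.55) = +2.36 V; n = 3.
For the overall reaction 3 Co³⁺(aq) + Ga(s) → 3 Co²⁺(aq) + Ga³⁺(aq), Q = ([Co²⁺(aq)]^3·[Ga³⁺(aq)]) / [Co³⁺(aq)]^3 = 12.7, giving log Q = 1.104.
By the Nernst equation, E = +2.36 − (0.0591/3)·(1.104) = +2.34 V.

+2.34 V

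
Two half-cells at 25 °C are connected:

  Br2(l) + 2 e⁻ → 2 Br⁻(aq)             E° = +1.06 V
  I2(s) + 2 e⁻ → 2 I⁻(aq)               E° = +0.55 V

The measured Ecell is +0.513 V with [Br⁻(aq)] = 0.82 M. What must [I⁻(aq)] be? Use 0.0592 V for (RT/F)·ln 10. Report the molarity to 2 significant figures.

0.92 M

The Br₂/Br⁻ couple has the larger reduction potential, so it is the cathode: E°cell = +1.06 − (+0.55) = +0.51 V and n = 2.
Since E = E° − (0.0592/n)·log Q, log Q = n(E° − E)/0.0592 = −0.101.
The balanced reaction is Br2(l) + 2 I⁻(aq) → 2 Br⁻(aq) + I2(s), so Q = [Br⁻(aq)]^2 / [I⁻(aq)]^2.
Solving for the unknown gives log [I⁻(aq)] = −0.036, so [I⁻(aq)] ≈ 0.92 M.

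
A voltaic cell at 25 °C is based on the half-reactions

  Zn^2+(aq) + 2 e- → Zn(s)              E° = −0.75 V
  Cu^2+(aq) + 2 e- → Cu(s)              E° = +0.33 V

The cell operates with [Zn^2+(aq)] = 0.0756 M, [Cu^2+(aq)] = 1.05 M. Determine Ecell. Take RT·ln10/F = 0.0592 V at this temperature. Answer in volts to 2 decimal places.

The Cu²⁺/Cu couple has the more positive E°, so it is the cathode; Zn²⁺/Zn is the anode.
E°cell = E°cat − E°an = +0.33 − (−0.75) = +1.08 V; n = 2.
Balancing gives Cu^2+(aq) + Zn(s) → Cu(s) + Zn^2+(aq); hence Q = [Zn^2+(aq)] / [Cu^2+(aq)] = 0.072 (log Q = −1.143).
By the Nernst equation, E = +1.08 − (0.0592/2)·(−1.143) = +1.11 V.

+1.11 V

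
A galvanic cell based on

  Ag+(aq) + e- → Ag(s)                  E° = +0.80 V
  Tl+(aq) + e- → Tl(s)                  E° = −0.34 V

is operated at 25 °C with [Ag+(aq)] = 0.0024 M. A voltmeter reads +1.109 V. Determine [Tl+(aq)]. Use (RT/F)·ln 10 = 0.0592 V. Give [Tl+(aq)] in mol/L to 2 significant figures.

0.0080 M

With Ag⁺/Ag at the cathode and Tl⁺/Tl at the anode, E°cell = +0.80 − (−0.34) = +1.14 V (n = 1).
From the Nernst equation, log Q = n(E° − E)/0.0592 = 1·(+1.14 − (+1.109))/0.0592 = 0.524.
The balanced reaction is Ag+(aq) + Tl(s) → Ag(s) + Tl+(aq), so Q = [Tl+(aq)] / [Ag+(aq)].
Substituting the known concentrations and solving, log [Tl+(aq)] = −2.096 and [Tl+(aq)] = 0.0080 M.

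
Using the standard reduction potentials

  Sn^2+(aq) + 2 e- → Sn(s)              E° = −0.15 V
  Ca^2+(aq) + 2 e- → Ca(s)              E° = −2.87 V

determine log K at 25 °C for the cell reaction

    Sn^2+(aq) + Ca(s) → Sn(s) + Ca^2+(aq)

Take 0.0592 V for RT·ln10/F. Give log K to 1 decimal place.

log K = 91.9

The Sn²⁺/Sn couple is reduced (cathode); E°cell = −0.15 − (−2.87) = +2.72 V with n = 2.
At equilibrium E = 0, so log K = nE°cell / 0.0592 = (2)(+2.72) / 0.0592 = 91.9.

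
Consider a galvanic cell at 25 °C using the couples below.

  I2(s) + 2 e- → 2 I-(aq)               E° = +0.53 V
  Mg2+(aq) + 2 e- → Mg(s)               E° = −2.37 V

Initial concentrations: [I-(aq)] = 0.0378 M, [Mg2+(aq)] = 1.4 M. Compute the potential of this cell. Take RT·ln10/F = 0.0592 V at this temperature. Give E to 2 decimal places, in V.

The I₂/I⁻ couple has the more positive E°, so it is the cathode; Mg²⁺/Mg is the anode.
The standard potential is +0.53 − (−2.37) = +2.90 V and the balanced reaction transfers n = 2 electrons.
Balancing gives I2(s) + Mg(s) → 2 I-(aq) + Mg2+(aq); hence Q = [I-(aq)]^2·[Mg2+(aq)] = 0.002 (log Q = −2.699).
E = E° − (0.0592/n)·log Q = +2.90 − (0.0592/2)(−2.699) = +2.98 V.

+2.98 V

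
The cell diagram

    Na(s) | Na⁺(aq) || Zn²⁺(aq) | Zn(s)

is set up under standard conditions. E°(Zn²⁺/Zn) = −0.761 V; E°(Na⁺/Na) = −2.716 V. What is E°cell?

+1.955 V

By convention the left-hand electrode in cell notation is the anode (oxidation) and the right-hand electrode is the cathode (reduction).
E°cell = E°(right) − E°(left) = −0.761 − (−2.716) = +1.955 V.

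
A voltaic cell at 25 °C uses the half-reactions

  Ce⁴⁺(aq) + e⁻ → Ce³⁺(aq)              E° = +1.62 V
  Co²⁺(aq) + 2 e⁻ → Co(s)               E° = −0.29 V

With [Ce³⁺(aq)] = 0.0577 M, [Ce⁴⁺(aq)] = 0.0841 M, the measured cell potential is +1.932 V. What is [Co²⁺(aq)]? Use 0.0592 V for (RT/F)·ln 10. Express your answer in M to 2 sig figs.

0.38 M

With Ce⁴⁺/Ce³⁺ at the cathode and Co²⁺/Co at the anode, E°cell = +1.62 − (−0.29) = +1.91 V (n = 2).
From the Nernst equation, log Q = n(E° − E)/0.0592 = 2·(+1.91 − (+1.932))/0.0592 = −0.743.
The balanced reaction is 2 Ce⁴⁺(aq) + Co(s) → 2 Ce³⁺(aq) + Co²⁺(aq), so Q = ([Ce³⁺(aq)]^2·[Co²⁺(aq)]) / [Ce⁴⁺(aq)]^2.
Substituting the known concentrations and solving, log [Co²⁺(aq)] = −0.416 and [Co²⁺(aq)] = 0.38 M.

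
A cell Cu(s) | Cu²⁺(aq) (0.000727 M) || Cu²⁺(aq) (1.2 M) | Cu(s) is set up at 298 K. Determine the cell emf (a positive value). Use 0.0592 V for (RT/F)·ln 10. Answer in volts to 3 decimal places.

0.095 V

For a concentration cell E°cell = 0, since both electrodes use the same couple.
The compartment with the higher Cu²⁺(aq) concentration (1.2 M) acts as the cathode; ions are reduced there and produced at the dilute (0.000727 M) anode.
With n = 2, Ecell = −(0.0592/2)·log([dilute]/[conc]) = −(0.0592/2)·log(0.000727/1.2) = +0.095 V.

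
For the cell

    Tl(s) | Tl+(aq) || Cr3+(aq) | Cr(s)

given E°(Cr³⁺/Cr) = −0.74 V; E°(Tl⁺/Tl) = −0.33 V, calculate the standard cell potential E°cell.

−0.41 V

By convention the left-hand electrode in cell notation is the anode (oxidation) and the right-hand electrode is the cathode (reduction).
E°cell = E°(right) − E°(left) = −0.74 − (−0.33) = −0.41 V.
The negative sign shows that, as written, the cell would require an external voltage to drive the reaction.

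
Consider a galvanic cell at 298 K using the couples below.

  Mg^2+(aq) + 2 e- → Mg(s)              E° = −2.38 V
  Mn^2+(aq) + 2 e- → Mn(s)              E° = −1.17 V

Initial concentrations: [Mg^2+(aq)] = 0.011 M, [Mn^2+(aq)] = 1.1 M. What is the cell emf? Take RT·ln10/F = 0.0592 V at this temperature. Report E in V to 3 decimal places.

+1.269 V

Mn²⁺/Mn is reduced (cathode, E° = −1.17 V) and Mg²⁺/Mg is oxidized (anode).
E°cell = E°cat − E°an = −1.17 − (−2.38) = +1.21 V; n = 2.
The balanced reaction is Mn^2+(aq) + Mg(s) → Mn(s) + Mg^2+(aq), so Q = [Mg^2+(aq)] / [Mn^2+(aq)] = 0.01 and log Q = −2.000.
E = E° − (0.0592/n)·log Q = +1.21 − (0.0592/2)(−2.000) = +1.269 V.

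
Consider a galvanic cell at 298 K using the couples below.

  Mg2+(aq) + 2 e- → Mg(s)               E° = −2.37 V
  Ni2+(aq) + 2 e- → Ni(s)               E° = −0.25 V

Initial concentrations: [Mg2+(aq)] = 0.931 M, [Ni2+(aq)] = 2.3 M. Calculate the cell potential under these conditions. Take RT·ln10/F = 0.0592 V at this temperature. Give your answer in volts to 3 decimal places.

Since E°(Ni²⁺/Ni) > E°(Mg²⁺/Mg), Ni²⁺/Ni serves as the cathode.
E°cell = −0.25 − (−2.37) = +2.12 V, with n = 2 electrons transferred.
Balancing gives Ni2+(aq) + Mg(s) → Ni(s) + Mg2+(aq); hence Q = [Mg2+(aq)] / [Ni2+(aq)] = 0.405 (log Q = −0.393).
Applying E = E° − (RT ln10/nF)·log Q gives +2.12 − (0.0592/2)(−0.393) = +2.132 V.

+2.132 V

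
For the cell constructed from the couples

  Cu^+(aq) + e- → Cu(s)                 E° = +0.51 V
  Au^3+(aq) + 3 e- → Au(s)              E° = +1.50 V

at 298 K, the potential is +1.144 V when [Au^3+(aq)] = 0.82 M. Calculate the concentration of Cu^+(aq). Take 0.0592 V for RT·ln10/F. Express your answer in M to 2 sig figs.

0.0023 M

The Au³⁺/Au couple has the larger reduction potential, so it is the cathode: E°cell = +1.50 − (+0.51) = +0.99 V and n = 3.
Since E = E° − (0.0592/n)·log Q, log Q = n(E° − E)/0.0592 = −7.804.
Balancing electrons gives Au^3+(aq) + 3 Cu(s) → Au(s) + 3 Cu^+(aq); thus Q = [Cu^+(aq)]^3 / [Au^3+(aq)].
Solving for the unknown gives log [Cu^+(aq)] = −2.630, so [Cu^+(aq)] ≈ 0.0023 M.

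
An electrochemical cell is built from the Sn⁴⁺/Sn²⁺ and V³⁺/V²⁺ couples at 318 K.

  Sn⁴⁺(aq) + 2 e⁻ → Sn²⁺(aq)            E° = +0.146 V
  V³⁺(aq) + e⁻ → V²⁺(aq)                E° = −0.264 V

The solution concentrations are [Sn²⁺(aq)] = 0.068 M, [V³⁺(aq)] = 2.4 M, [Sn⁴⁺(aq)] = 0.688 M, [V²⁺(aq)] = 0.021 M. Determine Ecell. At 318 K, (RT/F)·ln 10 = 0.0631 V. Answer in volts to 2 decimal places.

The Sn⁴⁺/Sn²⁺ couple has the more positive E°, so it is the cathode; V³⁺/V²⁺ is the anode.
E°cell = +0.146 − (−0.264) = +0.410 V, with n = 2 electrons transferred.
Balancing gives Sn⁴⁺(aq) + 2 V²⁺(aq) → Sn²⁺(aq) + 2 V³⁺(aq); hence Q = ([Sn²⁺(aq)]·[V³⁺(aq)]^2) / ([Sn⁴⁺(aq)]·[V²⁺(aq)]^2) = 1.29×10^3 (log Q = 3.111).
By the Nernst equation, E = +0.410 − (0.0631/2)·(3.111) = +0.31 V.

+0.31 V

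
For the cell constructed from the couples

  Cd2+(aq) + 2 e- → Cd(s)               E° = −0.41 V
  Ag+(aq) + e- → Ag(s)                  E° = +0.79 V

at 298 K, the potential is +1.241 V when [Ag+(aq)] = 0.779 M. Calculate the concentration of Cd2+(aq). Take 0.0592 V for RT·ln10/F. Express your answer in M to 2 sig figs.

The Ag⁺/Ag couple has the larger reduction potential, so it is the cathode: E°cell = +0.79 − (−0.41) = +1.20 V and n = 2.
From the Nernst equation, log Q = n(E° − E)/0.0592 = 2·(+1.20 − (+1.241))/0.0592 = −1.385.
Balancing electrons gives 2 Ag+(aq) + Cd(s) → 2 Ag(s) + Cd2+(aq); thus Q = [Cd2+(aq)] / [Ag+(aq)]^2.
Solving for the unknown gives log [Cd2+(aq)] = −1.602, so [Cd2+(aq)] ≈ 0.025 M.

0.025 M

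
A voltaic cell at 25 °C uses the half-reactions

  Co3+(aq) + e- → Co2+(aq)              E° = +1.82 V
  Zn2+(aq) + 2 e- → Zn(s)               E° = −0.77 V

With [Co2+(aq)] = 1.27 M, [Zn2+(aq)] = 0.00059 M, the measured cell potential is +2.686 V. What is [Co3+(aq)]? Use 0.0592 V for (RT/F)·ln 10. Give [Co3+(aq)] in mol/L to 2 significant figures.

Co³⁺/Co²⁺ is the cathode (higher E°); E°cell = +1.82 − (−0.77) = +2.59 V with n = 2.
Rearranging E = E° − (0.0592/n)·log Q gives log Q = 2(+2.59 − (+2.686))/0.0592 = −3.243.
The balanced reaction is 2 Co3+(aq) + Zn(s) → 2 Co2+(aq) + Zn2+(aq), so Q = ([Co2+(aq)]^2·[Zn2+(aq)]) / [Co3+(aq)]^2.
Substituting the known concentrations and solving, log [Co3+(aq)] = 0.111 and [Co3+(aq)] = 1.3 M.

1.3 M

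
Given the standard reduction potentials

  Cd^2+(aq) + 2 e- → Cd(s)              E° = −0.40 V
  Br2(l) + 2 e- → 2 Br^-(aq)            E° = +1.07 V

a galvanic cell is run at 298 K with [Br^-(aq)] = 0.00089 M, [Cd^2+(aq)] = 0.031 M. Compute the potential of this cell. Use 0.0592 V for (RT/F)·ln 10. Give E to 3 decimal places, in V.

Since E°(Br₂/Br⁻) > E°(Cd²⁺/Cd), Br₂/Br⁻ serves as the cathode.
The standard potential is +1.07 − (−0.40) = +1.47 V and the balanced reaction transfers n = 2 electrons.
Balancing gives Br2(l) + Cd(s) → 2 Br^-(aq) + Cd^2+(aq); hence Q = [Br^-(aq)]^2·[Cd^2+(aq)] = 2.46×10^−8 (log Q = −7.610).
By the Nernst equation, E = +1.47 − (0.0592/2)·(−7.610) = +1.695 V.

+1.695 V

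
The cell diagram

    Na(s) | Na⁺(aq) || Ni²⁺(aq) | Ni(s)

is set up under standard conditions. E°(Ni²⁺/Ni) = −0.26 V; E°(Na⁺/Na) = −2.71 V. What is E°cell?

+2.45 V

By convention the left-hand electrode in cell notation is the anode (oxidation) and the right-hand electrode is the cathode (reduction).
E°cell = E°(right) − E°(left) = −0.26 − (−2.71) = +2.45 V.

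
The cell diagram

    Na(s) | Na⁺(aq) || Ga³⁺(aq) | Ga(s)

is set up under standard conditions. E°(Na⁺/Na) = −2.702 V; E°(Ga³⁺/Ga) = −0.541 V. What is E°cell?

By convention the left-hand electrode in cell notation is the anode (oxidation) and the right-hand electrode is the cathode (reduction).
E°cell = E°(right) − E°(left) = −0.541 − (−2.702) = +2.161 V.

+2.161 V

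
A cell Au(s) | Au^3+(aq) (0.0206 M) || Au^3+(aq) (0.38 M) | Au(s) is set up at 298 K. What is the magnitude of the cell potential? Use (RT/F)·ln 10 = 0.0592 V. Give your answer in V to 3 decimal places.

For a concentration cell E°cell = 0, since both electrodes use the same couple.
The compartment with the higher Au^3+(aq) concentration (0.38 M) acts as the cathode; ions are reduced there and produced at the dilute (0.0206 M) anode.
With n = 3, Ecell = −(0.0592/3)·log([dilute]/[conc]) = −(0.0592/3)·log(0.0206/0.38) = +0.025 V.

0.025 V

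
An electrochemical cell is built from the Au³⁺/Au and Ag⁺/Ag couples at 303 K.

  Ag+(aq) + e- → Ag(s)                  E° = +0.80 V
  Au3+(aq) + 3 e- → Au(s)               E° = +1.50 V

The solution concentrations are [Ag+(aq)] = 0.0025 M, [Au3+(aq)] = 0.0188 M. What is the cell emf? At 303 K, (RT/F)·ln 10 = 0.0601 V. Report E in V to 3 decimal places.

Au³⁺/Au is reduced (cathode, E° = +1.50 V) and Ag⁺/Ag is oxidized (anode).
E°cell = E°cat − E°an = +1.50 − (+0.80) = +0.70 V; n = 3.
The balanced reaction is Au3+(aq) + 3 Ag(s) → Au(s) + 3 Ag+(aq), so Q = [Ag+(aq)]^3 / [Au3+(aq)] = 8.31×10^−7 and log Q = −6.080.
By the Nernst equation, E = +0.70 − (0.0601/3)·(−6.080) = +0.822 V.

+0.822 V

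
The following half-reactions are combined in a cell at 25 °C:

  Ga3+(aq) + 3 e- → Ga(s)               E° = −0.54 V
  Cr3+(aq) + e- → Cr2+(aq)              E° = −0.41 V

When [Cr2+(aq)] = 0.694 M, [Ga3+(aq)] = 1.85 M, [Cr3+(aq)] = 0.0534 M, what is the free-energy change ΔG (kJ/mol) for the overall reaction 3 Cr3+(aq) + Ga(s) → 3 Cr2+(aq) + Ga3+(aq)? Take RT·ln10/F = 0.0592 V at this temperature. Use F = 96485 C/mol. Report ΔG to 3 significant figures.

With Cr³⁺/Cr²⁺ reduced at the cathode, E°cell = −0.41 − (−0.54) = +0.13 V and n = 3.
The reaction quotient is ([Cr2+(aq)]^3·[Ga3+(aq)]) / [Cr3+(aq)]^3 = 4.06×10^3; by Nernst, E = +0.13 − (0.0592/3)(3.609) = +0.0588 V.
ΔG = −nFE = −(3)(96485)(+0.0588) J/mol = −17.0 kJ/mol.

−17.0 kJ/mol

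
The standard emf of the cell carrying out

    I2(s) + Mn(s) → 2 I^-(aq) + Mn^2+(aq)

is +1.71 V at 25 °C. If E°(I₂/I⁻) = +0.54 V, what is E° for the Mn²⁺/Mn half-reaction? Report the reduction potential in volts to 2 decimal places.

In the reaction as written the I₂/I⁻ couple is reduced (cathode) and Mn²⁺/Mn is oxidized (anode), so E°cell = E°(I₂/I⁻) − E°(Mn²⁺/Mn).
E°(Mn²⁺/Mn) = E°(cathode) − E°cell = +0.54 − (+1.71) = −1.17 V.

−1.17 V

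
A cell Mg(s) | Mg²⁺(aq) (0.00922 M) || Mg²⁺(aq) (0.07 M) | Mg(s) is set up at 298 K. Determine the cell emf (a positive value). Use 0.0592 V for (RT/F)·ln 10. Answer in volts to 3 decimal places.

0.026 V

For a concentration cell E°cell = 0, since both electrodes use the same couple.
The compartment with the higher Mg²⁺(aq) concentration (0.07 M) acts as the cathode; ions are reduced there and produced at the dilute (0.00922 M) anode.
With n = 2, Ecell = −(0.0592/2)·log([dilute]/[conc]) = −(0.0592/2)·log(0.00922/0.07) = +0.026 V.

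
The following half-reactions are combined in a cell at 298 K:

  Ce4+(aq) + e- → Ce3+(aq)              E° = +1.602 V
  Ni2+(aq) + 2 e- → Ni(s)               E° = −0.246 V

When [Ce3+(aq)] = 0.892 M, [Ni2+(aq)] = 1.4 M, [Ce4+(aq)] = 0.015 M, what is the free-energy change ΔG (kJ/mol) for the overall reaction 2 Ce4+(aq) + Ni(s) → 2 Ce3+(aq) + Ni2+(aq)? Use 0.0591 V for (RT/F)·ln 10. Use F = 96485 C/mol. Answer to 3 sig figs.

−336 kJ/mol

E°cell = +1.602 − (−0.246) = +1.848 V; the balanced reaction transfers n = 2 electrons.
Here Q = ([Ce3+(aq)]^2·[Ni2+(aq)]) / [Ce4+(aq)]^2 = 4.95×10^3 (log Q = 3.695), giving E = +1.848 − (0.0591/2)·(3.695) = +1.7388 V.
Then ΔG = −nFE = −2 × 96485 × +1.7388 J/mol = −336 kJ/mol.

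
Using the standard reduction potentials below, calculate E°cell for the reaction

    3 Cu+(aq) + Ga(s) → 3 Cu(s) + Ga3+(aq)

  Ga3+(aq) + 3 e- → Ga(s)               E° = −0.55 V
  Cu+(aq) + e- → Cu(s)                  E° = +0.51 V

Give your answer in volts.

+1.06 V

In the reaction as written, Cu+(aq) is reduced (cathode) and Ga3+(aq) is produced by oxidation at the anode.
E°cell = E°(cathode) − E°(anode) = +0.51 − (−0.55) = +1.06 V.
The positive value indicates the reaction is spontaneous as written.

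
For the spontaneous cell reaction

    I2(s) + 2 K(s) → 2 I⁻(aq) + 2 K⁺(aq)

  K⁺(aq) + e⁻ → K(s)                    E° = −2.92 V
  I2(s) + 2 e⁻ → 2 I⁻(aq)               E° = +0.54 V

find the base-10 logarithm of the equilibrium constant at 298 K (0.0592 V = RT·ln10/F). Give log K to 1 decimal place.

log K = 116.9

The I₂/I⁻ couple is reduced (cathode); E°cell = +0.54 − (−2.92) = +3.46 V with n = 2.
At equilibrium E = 0, so log K = nE°cell / 0.0592 = (2)(+3.46) / 0.0592 = 116.9.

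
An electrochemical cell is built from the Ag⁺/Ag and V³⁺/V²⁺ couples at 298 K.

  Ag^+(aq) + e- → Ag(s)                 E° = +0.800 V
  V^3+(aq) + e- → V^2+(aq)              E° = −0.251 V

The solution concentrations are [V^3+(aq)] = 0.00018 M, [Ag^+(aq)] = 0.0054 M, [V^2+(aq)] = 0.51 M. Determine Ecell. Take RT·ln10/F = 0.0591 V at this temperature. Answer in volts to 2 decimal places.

+1.12 V

The Ag⁺/Ag couple has the more positive E°, so it is the cathode; V³⁺/V²⁺ is the anode.
E°cell = +0.800 − (−0.251) = +1.051 V, with n = 1 electron transferred.
Balancing gives Ag^+(aq) + V^2+(aq) → Ag(s) + V^3+(aq); hence Q = [V^3+(aq)] / ([Ag^+(aq)]·[V^2+(aq)]) = 0.0654 (log Q = −1.185).
By the Nernst equation, E = +1.051 − (0.0591/1)·(−1.185) = +1.12 V.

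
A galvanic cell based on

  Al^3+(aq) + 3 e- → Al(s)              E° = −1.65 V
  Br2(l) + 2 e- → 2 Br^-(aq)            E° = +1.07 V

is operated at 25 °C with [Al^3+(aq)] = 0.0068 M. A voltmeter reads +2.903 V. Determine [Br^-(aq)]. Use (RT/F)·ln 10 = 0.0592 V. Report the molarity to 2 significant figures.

With Br₂/Br⁻ at the cathode and Al³⁺/Al at the anode, E°cell = +1.07 − (−1.65) = +2.72 V (n = 6).
Rearranging E = E° − (0.0592/n)·log Q gives log Q = 6(+2.72 − (+2.903))/0.0592 = −18.547.
The balanced reaction is 3 Br2(l) + 2 Al(s) → 6 Br^-(aq) + 2 Al^3+(aq), so Q = [Br^-(aq)]^6·[Al^3+(aq)]^2.
Solving for the unknown gives log [Br^-(aq)] = −2.369, so [Br^-(aq)] ≈ 0.0043 M.

0.0043 M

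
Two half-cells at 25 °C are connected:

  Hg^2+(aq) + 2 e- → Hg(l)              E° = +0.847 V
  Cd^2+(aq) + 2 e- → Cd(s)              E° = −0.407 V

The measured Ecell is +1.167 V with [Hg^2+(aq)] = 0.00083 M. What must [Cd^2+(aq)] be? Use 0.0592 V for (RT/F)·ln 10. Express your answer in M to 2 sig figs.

0.72 M

With Hg²⁺/Hg at the cathode and Cd²⁺/Cd at the anode, E°cell = +0.847 − (−0.407) = +1.254 V (n = 2).
From the Nernst equation, log Q = n(E° − E)/0.0592 = 2·(+1.254 − (+1.167))/0.0592 = 2.939.
The balanced reaction is Hg^2+(aq) + Cd(s) → Hg(l) + Cd^2+(aq), so Q = [Cd^2+(aq)] / [Hg^2+(aq)].
Solving for the unknown gives log [Cd^2+(aq)] = −0.142, so [Cd^2+(aq)] ≈ 0.72 M.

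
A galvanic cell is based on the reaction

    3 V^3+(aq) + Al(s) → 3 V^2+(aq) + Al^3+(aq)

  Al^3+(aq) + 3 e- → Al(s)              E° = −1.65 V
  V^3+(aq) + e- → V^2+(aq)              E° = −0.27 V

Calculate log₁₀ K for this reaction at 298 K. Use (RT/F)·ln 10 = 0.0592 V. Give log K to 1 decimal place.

The V³⁺/V²⁺ couple is reduced (cathode); E°cell = −0.27 − (−1.65) = +1.38 V with n = 3.
At equilibrium E = 0, so log K = nE°cell / 0.0592 = (3)(+1.38) / 0.0592 = 69.9.

log K = 69.9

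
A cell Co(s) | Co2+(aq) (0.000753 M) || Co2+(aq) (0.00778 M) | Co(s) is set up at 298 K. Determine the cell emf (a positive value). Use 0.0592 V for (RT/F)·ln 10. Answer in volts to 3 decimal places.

For a concentration cell E°cell = 0, since both electrodes use the same couple.
The compartment with the higher Co2+(aq) concentration (0.00778 M) acts as the cathode; ions are reduced there and produced at the dilute (0.000753 M) anode.
With n = 2, Ecell = −(0.0592/2)·log([dilute]/[conc]) = −(0.0592/2)·log(0.000753/0.00778) = +0.030 V.

0.030 V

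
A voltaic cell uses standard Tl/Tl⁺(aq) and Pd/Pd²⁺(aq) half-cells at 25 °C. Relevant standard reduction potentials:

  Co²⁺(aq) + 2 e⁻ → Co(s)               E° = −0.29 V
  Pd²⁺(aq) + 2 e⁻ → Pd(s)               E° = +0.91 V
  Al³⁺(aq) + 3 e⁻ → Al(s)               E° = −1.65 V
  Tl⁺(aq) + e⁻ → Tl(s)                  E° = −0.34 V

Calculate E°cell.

+1.25 V

The Pd²⁺/Pd couple has the higher E°, so Pd ion is reduced (cathode) and Tl is oxidized (anode).
E°cell = E°(cathode) − E°(anode) = +0.91 − (−0.34) = +1.25 V.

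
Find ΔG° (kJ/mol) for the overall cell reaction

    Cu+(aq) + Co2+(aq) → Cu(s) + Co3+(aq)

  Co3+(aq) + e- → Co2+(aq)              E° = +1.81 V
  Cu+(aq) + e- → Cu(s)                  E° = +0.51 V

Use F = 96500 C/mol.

In the reaction as written Cu+(aq) is reduced, so the Cu⁺/Cu couple is the cathode and Co³⁺/Co²⁺ is the anode.
E°cell = +0.51 − (+1.81) = −1.30 V; balancing electrons gives n = 1.
ΔG° = −nFE°cell = −(1)(96500)(−1.30) J/mol = +125 kJ/mol.

+125 kJ/mol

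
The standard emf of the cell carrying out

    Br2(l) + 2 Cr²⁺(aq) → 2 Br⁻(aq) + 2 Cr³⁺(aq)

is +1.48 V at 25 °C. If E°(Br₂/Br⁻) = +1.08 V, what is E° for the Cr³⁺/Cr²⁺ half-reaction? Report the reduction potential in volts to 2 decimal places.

In the reaction as written the Br₂/Br⁻ couple is reduced (cathode) and Cr³⁺/Cr²⁺ is oxidized (anode), so E°cell = E°(Br₂/Br⁻) − E°(Cr³⁺/Cr²⁺).
E°(Cr³⁺/Cr²⁺) = E°(cathode) − E°cell = +1.08 − (+1.48) = −0.40 V.

−0.40 V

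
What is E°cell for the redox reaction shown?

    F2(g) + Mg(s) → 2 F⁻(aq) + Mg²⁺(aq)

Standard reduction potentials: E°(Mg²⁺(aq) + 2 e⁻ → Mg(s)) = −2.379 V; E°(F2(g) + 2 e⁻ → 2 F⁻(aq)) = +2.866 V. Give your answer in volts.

F2(g) gains electrons, so the F₂/F⁻ couple is the cathode; the Mg²⁺/Mg couple is the anode.
E°cell = E°(cathode) − E°(anode) = +2.866 − (−2.379) = +5.245 V.
The positive value indicates the reaction is spontaneous as written.

+5.245 V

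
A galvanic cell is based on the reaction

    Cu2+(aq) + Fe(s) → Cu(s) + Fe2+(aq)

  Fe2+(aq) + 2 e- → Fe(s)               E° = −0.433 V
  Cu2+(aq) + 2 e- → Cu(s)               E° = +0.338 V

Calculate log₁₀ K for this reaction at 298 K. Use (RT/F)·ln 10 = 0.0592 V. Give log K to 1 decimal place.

The Cu²⁺/Cu couple is reduced (cathode); E°cell = +0.338 − (−0.433) = +0.771 V with n = 2.
At equilibrium E = 0, so log K = nE°cell / 0.0592 = (2)(+0.771) / 0.0592 = 26.0.

log K = 26.0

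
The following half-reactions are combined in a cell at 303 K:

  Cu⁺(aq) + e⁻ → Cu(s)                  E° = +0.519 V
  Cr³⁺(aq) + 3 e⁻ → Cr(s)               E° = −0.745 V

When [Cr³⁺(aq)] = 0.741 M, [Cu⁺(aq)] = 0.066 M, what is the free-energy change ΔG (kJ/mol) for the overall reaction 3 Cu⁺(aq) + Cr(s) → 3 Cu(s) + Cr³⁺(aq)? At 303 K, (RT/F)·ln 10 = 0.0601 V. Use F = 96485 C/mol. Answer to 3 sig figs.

E°cell = +0.519 − (−0.745) = +1.264 V; the balanced reaction transfers n = 3 electrons.
Here Q = [Cr³⁺(aq)] / [Cu⁺(aq)]^3 = 2.58×10^3 (log Q = 3.411), giving E = +1.264 − (0.0601/3)·(3.411) = +1.1957 V.
ΔG = −nFE = −(3)(96485)(+1.1957) J/mol = −346 kJ/mol.

−346 kJ/mol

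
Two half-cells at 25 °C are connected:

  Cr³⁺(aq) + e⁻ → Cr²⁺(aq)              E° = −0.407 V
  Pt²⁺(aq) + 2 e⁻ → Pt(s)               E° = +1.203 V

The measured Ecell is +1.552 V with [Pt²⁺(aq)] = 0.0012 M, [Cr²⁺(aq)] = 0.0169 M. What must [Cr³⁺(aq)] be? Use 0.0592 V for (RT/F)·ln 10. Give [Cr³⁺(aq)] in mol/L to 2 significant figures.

With Pt²⁺/Pt at the cathode and Cr³⁺/Cr²⁺ at the anode, E°cell = +1.203 − (−0.407) = +1.610 V (n = 2).
Rearranging E = E° − (0.0592/n)·log Q gives log Q = 2(+1.610 − (+1.552))/0.0592 = 1.959.
Balancing electrons gives Pt²⁺(aq) + 2 Cr²⁺(aq) → Pt(s) + 2 Cr³⁺(aq); thus Q = [Cr³⁺(aq)]^2 / ([Pt²⁺(aq)]·[Cr²⁺(aq)]^2).
Isolating [Cr³⁺(aq)] in Q = 10^{1.959} yields log [Cr³⁺(aq)] = −2.253, i.e. 0.0056 M.

0.0056 M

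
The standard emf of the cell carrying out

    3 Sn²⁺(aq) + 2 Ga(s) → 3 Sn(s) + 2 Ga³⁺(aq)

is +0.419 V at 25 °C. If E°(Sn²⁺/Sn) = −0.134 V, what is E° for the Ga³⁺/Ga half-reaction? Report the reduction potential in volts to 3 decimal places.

−0.553 V

In the reaction as written the Sn²⁺/Sn couple is reduced (cathode) and Ga³⁺/Ga is oxidized (anode), so E°cell = E°(Sn²⁺/Sn) − E°(Ga³⁺/Ga).
E°(Ga³⁺/Ga) = E°(cathode) − E°cell = −0.134 − (+0.419) = −0.553 V.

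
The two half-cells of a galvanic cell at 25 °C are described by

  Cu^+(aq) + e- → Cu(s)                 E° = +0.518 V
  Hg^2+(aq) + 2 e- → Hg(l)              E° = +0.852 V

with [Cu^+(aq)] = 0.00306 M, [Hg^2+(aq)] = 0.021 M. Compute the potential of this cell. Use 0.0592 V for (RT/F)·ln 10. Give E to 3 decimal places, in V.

The Hg²⁺/Hg couple has the more positive E°, so it is the cathode; Cu⁺/Cu is the anode.
E°cell = +0.852 − (+0.518) = +0.334 V, with n = 2 electrons transferred.
The balanced reaction is Hg^2+(aq) + 2 Cu(s) → Hg(l) + 2 Cu^+(aq), so Q = [Cu^+(aq)]^2 / [Hg^2+(aq)] = 0.000446 and log Q = −3.351.
By the Nernst equation, E = +0.334 − (0.0592/2)·(−3.351) = +0.433 V.

+0.433 V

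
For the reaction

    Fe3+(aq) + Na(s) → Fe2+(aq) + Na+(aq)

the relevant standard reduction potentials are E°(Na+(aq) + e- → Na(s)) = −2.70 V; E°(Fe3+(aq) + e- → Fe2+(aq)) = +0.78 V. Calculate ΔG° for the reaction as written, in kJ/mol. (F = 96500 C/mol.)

−336 kJ/mol

In the reaction as written Fe3+(aq) is reduced, so the Fe³⁺/Fe²⁺ couple is the cathode and Na⁺/Na is the anode.
E°cell = +0.78 − (−2.70) = +3.48 V; balancing electrons gives n = 1.
ΔG° = −nFE°cell = −(1)(96500)(+3.48) J/mol = −336 kJ/mol.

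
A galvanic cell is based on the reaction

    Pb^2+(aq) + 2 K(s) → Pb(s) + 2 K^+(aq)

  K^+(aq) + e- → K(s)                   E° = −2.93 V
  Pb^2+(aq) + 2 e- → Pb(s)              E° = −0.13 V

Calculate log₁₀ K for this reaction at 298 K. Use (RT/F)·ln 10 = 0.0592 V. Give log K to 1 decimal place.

log K = 94.6

The Pb²⁺/Pb couple is reduced (cathode); E°cell = −0.13 − (−2.93) = +2.80 V with n = 2.
At equilibrium E = 0, so log K = nE°cell / 0.0592 = (2)(+2.80) / 0.0592 = 94.6.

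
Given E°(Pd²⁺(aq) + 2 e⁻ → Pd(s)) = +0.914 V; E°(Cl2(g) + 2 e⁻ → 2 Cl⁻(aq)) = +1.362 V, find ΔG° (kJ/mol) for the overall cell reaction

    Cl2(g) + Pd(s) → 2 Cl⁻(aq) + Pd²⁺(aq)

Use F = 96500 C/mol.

In the reaction as written Cl2(g) is reduced, so the Cl₂/Cl⁻ couple is the cathode and Pd²⁺/Pd is the anode.
E°cell = +1.362 − (+0.914) = +0.448 V; balancing electrons gives n = 2.
ΔG° = −nFE°cell = −(2)(96500)(+0.448) J/mol = −86.5 kJ/mol.

−86.5 kJ/mol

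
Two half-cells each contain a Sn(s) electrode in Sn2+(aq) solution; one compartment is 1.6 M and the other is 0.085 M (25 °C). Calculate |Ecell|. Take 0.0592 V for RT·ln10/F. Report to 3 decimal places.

0.038 V

For a concentration cell E°cell = 0, since both electrodes use the same couple.
The compartment with the higher Sn2+(aq) concentration (1.6 M) acts as the cathode; ions are reduced there and produced at the dilute (0.085 M) anode.
With n = 2, Ecell = −(0.0592/2)·log([dilute]/[conc]) = −(0.0592/2)·log(0.085/1.6) = +0.038 V.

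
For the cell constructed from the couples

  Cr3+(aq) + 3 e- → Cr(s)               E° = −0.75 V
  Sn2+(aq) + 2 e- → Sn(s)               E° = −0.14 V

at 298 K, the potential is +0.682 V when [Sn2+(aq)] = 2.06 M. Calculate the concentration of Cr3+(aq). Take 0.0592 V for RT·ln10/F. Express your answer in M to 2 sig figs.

0.00066 M

The Sn²⁺/Sn couple has the larger reduction potential, so it is the cathode: E°cell = −0.14 − (−0.75) = +0.61 V and n = 6.
From the Nernst equation, log Q = n(E° − E)/0.0592 = 6·(+0.61 − (+0.682))/0.0592 = −7.297.
For 3 Sn2+(aq) + 2 Cr(s) → 3 Sn(s) + 2 Cr3+(aq), the reaction quotient is Q = [Cr3+(aq)]^2 / [Sn2+(aq)]^3.
Substituting the known concentrations and solving, log [Cr3+(aq)] = −3.178 and [Cr3+(aq)] = 0.00066 M.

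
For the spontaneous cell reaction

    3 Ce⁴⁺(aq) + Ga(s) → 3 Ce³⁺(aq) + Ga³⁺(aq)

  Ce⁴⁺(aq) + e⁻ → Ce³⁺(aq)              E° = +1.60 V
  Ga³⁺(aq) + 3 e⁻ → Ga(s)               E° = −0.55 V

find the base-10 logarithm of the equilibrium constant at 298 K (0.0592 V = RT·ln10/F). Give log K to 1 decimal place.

The Ce⁴⁺/Ce³⁺ couple is reduced (cathode); E°cell = +1.60 − (−0.55) = +2.15 V with n = 3.
At equilibrium E = 0, so log K = nE°cell / 0.0592 = (3)(+2.15) / 0.0592 = 109.0.

log K = 109.0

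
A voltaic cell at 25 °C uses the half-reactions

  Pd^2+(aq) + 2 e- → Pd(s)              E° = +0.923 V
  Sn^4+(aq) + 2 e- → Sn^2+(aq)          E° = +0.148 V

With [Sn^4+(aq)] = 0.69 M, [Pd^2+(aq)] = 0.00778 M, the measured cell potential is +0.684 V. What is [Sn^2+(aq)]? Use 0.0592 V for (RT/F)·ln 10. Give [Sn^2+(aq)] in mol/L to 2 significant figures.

0.075 M

The Pd²⁺/Pd couple has the larger reduction potential, so it is the cathode: E°cell = +0.923 − (+0.148) = +0.775 V and n = 2.
Since E = E° − (0.0592/n)·log Q, log Q = n(E° − E)/0.0592 = 3.074.
Balancing electrons gives Pd^2+(aq) + Sn^2+(aq) → Pd(s) + Sn^4+(aq); thus Q = [Sn^4+(aq)] / ([Pd^2+(aq)]·[Sn^2+(aq)]).
Isolating [Sn^2+(aq)] in Q = 10^{3.074} yields log [Sn^2+(aq)] = −1.126, i.e. 0.075 M.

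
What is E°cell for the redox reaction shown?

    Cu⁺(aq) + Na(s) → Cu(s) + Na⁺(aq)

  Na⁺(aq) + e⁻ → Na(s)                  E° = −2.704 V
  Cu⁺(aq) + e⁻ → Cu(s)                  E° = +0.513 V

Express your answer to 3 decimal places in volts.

Cu⁺(aq) gains electrons, so the Cu⁺/Cu couple is the cathode; the Na⁺/Na couple is the anode.
E°cell = E°(cathode) − E°(anode) = +0.513 − (−2.704) = +3.217 V.

+3.217 V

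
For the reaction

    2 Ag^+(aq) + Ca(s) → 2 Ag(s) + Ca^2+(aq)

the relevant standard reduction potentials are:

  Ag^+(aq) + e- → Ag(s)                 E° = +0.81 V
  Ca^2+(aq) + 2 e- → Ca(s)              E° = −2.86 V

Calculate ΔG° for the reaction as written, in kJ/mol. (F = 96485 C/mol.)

−708 kJ/mol

In the reaction as written Ag^+(aq) is reduced, so the Ag⁺/Ag couple is the cathode and Ca²⁺/Ca is the anode.
E°cell = +0.81 − (−2.86) = +3.67 V; balancing electrons gives n = 2.
ΔG° = −nFE°cell = −(2)(96485)(+3.67) J/mol = −708 kJ/mol.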